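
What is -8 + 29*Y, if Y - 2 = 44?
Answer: 1326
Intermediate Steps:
Y = 46 (Y = 2 + 44 = 46)
-8 + 29*Y = -8 + 29*46 = -8 + 1334 = 1326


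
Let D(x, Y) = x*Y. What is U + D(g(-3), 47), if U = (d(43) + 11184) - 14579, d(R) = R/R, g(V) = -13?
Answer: -4005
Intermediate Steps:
D(x, Y) = Y*x
d(R) = 1
U = -3394 (U = (1 + 11184) - 14579 = 11185 - 14579 = -3394)
U + D(g(-3), 47) = -3394 + 47*(-13) = -3394 - 611 = -4005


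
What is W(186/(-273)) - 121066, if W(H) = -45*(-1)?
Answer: -121021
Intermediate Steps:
W(H) = 45
W(186/(-273)) - 121066 = 45 - 121066 = -121021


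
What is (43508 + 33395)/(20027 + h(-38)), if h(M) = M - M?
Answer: 76903/20027 ≈ 3.8400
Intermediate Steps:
h(M) = 0
(43508 + 33395)/(20027 + h(-38)) = (43508 + 33395)/(20027 + 0) = 76903/20027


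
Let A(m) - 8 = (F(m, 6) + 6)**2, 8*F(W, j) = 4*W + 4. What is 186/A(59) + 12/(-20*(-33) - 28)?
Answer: 8325/51508 ≈ 0.16163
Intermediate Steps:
F(W, j) = 1/2 + W/2 (F(W, j) = (4*W + 4)/8 = (4 + 4*W)/8 = 1/2 + W/2)
A(m) = 8 + (13/2 + m/2)**2 (A(m) = 8 + ((1/2 + m/2) + 6)**2 = 8 + (13/2 + m/2)**2)
186/A(59) + 12/(-20*(-33) - 28) = 186/(8 + (13 + 59)**2/4) + 12/(-20*(-33) - 28) = 186/(8 + (1/4)*72**2) + 12/(660 - 28) = 186/(8 + (1/4)*5184) + 12/632 = 186/(8 + 1296) + 12*(1/632) = 186/1304 + 3/158 = 186*(1/1304) + 3/158 = 93/652 + 3/158 = 8325/51508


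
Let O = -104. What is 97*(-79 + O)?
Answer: -17751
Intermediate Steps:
97*(-79 + O) = 97*(-79 - 104) = 97*(-183) = -17751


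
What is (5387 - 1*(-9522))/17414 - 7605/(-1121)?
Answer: 149146459/19521094 ≈ 7.6403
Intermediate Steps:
(5387 - 1*(-9522))/17414 - 7605/(-1121) = (5387 + 9522)*(1/17414) - 7605*(-1/1121) = 14909*(1/17414) + 7605/1121 = 14909/17414 + 7605/1121 = 149146459/19521094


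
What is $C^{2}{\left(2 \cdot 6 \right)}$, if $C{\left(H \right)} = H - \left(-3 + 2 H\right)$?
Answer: $81$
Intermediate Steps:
$C{\left(H \right)} = 3 - H$ ($C{\left(H \right)} = H - \left(-3 + 2 H\right) = 3 - H$)
$C^{2}{\left(2 \cdot 6 \right)} = \left(3 - 2 \cdot 6\right)^{2} = \left(3 - 12\right)^{2} = \left(-9\right)^{2} = 81$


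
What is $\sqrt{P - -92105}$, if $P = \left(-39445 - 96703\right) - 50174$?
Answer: $i \sqrt{94217} \approx 306.95 i$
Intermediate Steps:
$P = -186322$ ($P = -136148 - 50174 = -186322$)
$\sqrt{P - -92105} = \sqrt{-186322 - -92105} = \sqrt{-186322 + \left(-30632 + 122737\right)} = \sqrt{-186322 + 92105} = \sqrt{-94217} = i \sqrt{94217}$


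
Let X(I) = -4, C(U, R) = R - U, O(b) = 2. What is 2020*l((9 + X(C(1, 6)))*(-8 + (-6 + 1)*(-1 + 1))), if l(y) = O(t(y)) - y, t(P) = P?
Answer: 84840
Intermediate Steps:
l(y) = 2 - y
2020*l((9 + X(C(1, 6)))*(-8 + (-6 + 1)*(-1 + 1))) = 2020*(2 - (9 - 4)*(-8 + (-6 + 1)*(-1 + 1))) = 2020*(2 - 5*(-8 - 5*0)) = 2020*(2 - 5*(-8 + 0)) = 2020*(2 - 5*(-8)) = 2020*(2 - 1*(-40)) = 2020*(2 + 40) = 2020*42 = 84840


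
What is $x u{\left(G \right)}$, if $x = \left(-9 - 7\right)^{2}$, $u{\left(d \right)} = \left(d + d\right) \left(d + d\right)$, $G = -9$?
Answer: $82944$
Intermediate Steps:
$u{\left(d \right)} = 4 d^{2}$ ($u{\left(d \right)} = 2 d 2 d = 4 d^{2}$)
$x = 256$ ($x = \left(-9 - 7\right)^{2} = \left(-16\right)^{2} = 256$)
$x u{\left(G \right)} = 256 \cdot 4 \left(-9\right)^{2} = 256 \cdot 4 \cdot 81 = 256 \cdot 324 = 82944$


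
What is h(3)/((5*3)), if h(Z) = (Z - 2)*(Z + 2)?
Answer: 1/3 ≈ 0.33333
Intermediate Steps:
h(Z) = (-2 + Z)*(2 + Z)
h(3)/((5*3)) = (-4 + 3**2)/((5*3)) = (-4 + 9)/15 = 5*(1/15) = 1/3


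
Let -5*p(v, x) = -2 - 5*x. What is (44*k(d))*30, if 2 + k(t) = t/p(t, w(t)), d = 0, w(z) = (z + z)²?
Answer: -2640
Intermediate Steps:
w(z) = 4*z² (w(z) = (2*z)² = 4*z²)
p(v, x) = ⅖ + x (p(v, x) = -(-2 - 5*x)/5 = ⅖ + x)
k(t) = -2 + t/(⅖ + 4*t²)
(44*k(d))*30 = (44*((-4 - 40*0² + 5*0)/(2*(1 + 10*0²))))*30 = (44*((-4 - 40*0 + 0)/(2*(1 + 10*0))))*30 = (44*((-4 + 0 + 0)/(2*(1 + 0))))*30 = (44*((½)*(-4)/1))*30 = (44*((½)*1*(-4)))*30 = (44*(-2))*30 = -88*30 = -2640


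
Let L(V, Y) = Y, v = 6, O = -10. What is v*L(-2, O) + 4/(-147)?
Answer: -8824/147 ≈ -60.027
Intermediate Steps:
v*L(-2, O) + 4/(-147) = 6*(-10) + 4/(-147) = -60 + 4*(-1/147) = -60 - 4/147 = -8824/147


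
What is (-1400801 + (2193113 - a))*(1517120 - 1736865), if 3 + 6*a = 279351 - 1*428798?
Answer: -538740246445/3 ≈ -1.7958e+11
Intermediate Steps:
a = -74725/3 (a = -½ + (279351 - 1*428798)/6 = -½ + (279351 - 428798)/6 = -½ + (⅙)*(-149447) = -½ - 149447/6 = -74725/3 ≈ -24908.)
(-1400801 + (2193113 - a))*(1517120 - 1736865) = (-1400801 + (2193113 - 1*(-74725/3)))*(1517120 - 1736865) = (-1400801 + (2193113 + 74725/3))*(-219745) = (-1400801 + 6654064/3)*(-219745) = (2451661/3)*(-219745) = -538740246445/3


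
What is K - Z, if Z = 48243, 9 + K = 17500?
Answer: -30752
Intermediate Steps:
K = 17491 (K = -9 + 17500 = 17491)
K - Z = 17491 - 1*48243 = 17491 - 48243 = -30752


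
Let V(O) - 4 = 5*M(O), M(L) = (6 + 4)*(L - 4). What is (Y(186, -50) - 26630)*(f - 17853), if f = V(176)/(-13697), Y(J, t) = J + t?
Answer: 6478873095630/13697 ≈ 4.7301e+8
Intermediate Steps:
M(L) = -40 + 10*L (M(L) = 10*(-4 + L) = -40 + 10*L)
V(O) = -196 + 50*O (V(O) = 4 + 5*(-40 + 10*O) = 4 + (-200 + 50*O) = -196 + 50*O)
f = -8604/13697 (f = (-196 + 50*176)/(-13697) = (-196 + 8800)*(-1/13697) = 8604*(-1/13697) = -8604/13697 ≈ -0.62817)
(Y(186, -50) - 26630)*(f - 17853) = ((186 - 50) - 26630)*(-8604/13697 - 17853) = (136 - 26630)*(-244541145/13697) = -26494*(-244541145/13697) = 6478873095630/13697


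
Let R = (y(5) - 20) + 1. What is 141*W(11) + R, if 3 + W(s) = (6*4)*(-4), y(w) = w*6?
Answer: -13948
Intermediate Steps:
y(w) = 6*w
R = 11 (R = (6*5 - 20) + 1 = (30 - 20) + 1 = 10 + 1 = 11)
W(s) = -99 (W(s) = -3 + (6*4)*(-4) = -3 + 24*(-4) = -3 - 96 = -99)
141*W(11) + R = 141*(-99) + 11 = -13959 + 11 = -13948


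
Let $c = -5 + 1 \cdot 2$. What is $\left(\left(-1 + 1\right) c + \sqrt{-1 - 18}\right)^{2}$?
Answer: $-19$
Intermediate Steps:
$c = -3$ ($c = -5 + 2 = -3$)
$\left(\left(-1 + 1\right) c + \sqrt{-1 - 18}\right)^{2} = \left(\left(-1 + 1\right) \left(-3\right) + \sqrt{-1 - 18}\right)^{2} = \left(0 \left(-3\right) + \sqrt{-19}\right)^{2} = \left(0 + i \sqrt{19}\right)^{2} = \left(i \sqrt{19}\right)^{2} = -19$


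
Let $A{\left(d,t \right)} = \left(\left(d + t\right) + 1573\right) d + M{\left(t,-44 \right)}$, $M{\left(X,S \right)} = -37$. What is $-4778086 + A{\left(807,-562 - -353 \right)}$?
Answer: $-3026126$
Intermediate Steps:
$A{\left(d,t \right)} = -37 + d \left(1573 + d + t\right)$ ($A{\left(d,t \right)} = \left(\left(d + t\right) + 1573\right) d - 37 = \left(1573 + d + t\right) d - 37 = d \left(1573 + d + t\right) - 37 = -37 + d \left(1573 + d + t\right)$)
$-4778086 + A{\left(807,-562 - -353 \right)} = -4778086 + \left(-37 + 807^{2} + 1573 \cdot 807 + 807 \left(-562 - -353\right)\right) = -4778086 + \left(-37 + 651249 + 1269411 + 807 \left(-562 + 353\right)\right) = -4778086 + \left(-37 + 651249 + 1269411 + 807 \left(-209\right)\right) = -4778086 + \left(-37 + 651249 + 1269411 - 168663\right) = -4778086 + 1751960 = -3026126$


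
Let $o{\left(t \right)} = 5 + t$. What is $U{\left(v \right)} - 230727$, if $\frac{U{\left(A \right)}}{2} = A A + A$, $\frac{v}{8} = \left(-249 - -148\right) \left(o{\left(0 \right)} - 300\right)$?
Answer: $113631225193$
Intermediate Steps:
$v = 238360$ ($v = 8 \left(-249 - -148\right) \left(\left(5 + 0\right) - 300\right) = 8 \left(-249 + 148\right) \left(5 - 300\right) = 8 \left(\left(-101\right) \left(-295\right)\right) = 8 \cdot 29795 = 238360$)
$U{\left(A \right)} = 2 A + 2 A^{2}$ ($U{\left(A \right)} = 2 \left(A A + A\right) = 2 \left(A^{2} + A\right) = 2 \left(A + A^{2}\right) = 2 A + 2 A^{2}$)
$U{\left(v \right)} - 230727 = 2 \cdot 238360 \left(1 + 238360\right) - 230727 = 2 \cdot 238360 \cdot 238361 - 230727 = 113631455920 - 230727 = 113631225193$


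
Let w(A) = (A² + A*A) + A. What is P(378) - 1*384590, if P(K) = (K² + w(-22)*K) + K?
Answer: 116260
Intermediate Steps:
w(A) = A + 2*A² (w(A) = (A² + A²) + A = 2*A² + A = A + 2*A²)
P(K) = K² + 947*K (P(K) = (K² + (-22*(1 + 2*(-22)))*K) + K = (K² + (-22*(1 - 44))*K) + K = (K² + (-22*(-43))*K) + K = (K² + 946*K) + K = K² + 947*K)
P(378) - 1*384590 = 378*(947 + 378) - 1*384590 = 378*1325 - 384590 = 500850 - 384590 = 116260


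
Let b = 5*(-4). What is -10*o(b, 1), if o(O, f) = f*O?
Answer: 200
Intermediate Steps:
b = -20
o(O, f) = O*f
-10*o(b, 1) = -(-200) = -10*(-20) = 200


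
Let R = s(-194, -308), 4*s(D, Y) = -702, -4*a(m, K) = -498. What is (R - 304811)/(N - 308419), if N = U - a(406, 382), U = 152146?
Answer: 87139/44685 ≈ 1.9501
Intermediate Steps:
a(m, K) = 249/2 (a(m, K) = -¼*(-498) = 249/2)
s(D, Y) = -351/2 (s(D, Y) = (¼)*(-702) = -351/2)
R = -351/2 ≈ -175.50
N = 304043/2 (N = 152146 - 1*249/2 = 152146 - 249/2 = 304043/2 ≈ 1.5202e+5)
(R - 304811)/(N - 308419) = (-351/2 - 304811)/(304043/2 - 308419) = -609973/(2*(-312795/2)) = -609973/2*(-2/312795) = 87139/44685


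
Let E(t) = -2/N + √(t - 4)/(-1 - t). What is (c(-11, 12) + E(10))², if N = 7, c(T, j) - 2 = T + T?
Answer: 2440138/5929 + 284*√6/77 ≈ 420.59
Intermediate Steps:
c(T, j) = 2 + 2*T (c(T, j) = 2 + (T + T) = 2 + 2*T)
E(t) = -2/7 + √(-4 + t)/(-1 - t) (E(t) = -2/7 + √(t - 4)/(-1 - t) = -2*⅐ + √(-4 + t)/(-1 - t) = -2/7 + √(-4 + t)/(-1 - t))
(c(-11, 12) + E(10))² = ((2 + 2*(-11)) + (-2 - 7*√(-4 + 10) - 2*10)/(7*(1 + 10)))² = ((2 - 22) + (⅐)*(-2 - 7*√6 - 20)/11)² = (-20 + (⅐)*(1/11)*(-22 - 7*√6))² = (-20 + (-2/7 - √6/11))² = (-142/7 - √6/11)²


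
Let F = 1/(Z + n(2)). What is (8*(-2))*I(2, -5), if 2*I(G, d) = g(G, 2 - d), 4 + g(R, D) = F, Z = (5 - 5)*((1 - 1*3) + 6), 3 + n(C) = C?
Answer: 40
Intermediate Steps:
n(C) = -3 + C
Z = 0 (Z = 0*((1 - 3) + 6) = 0*(-2 + 6) = 0*4 = 0)
F = -1 (F = 1/(0 + (-3 + 2)) = 1/(0 - 1) = 1/(-1) = -1)
g(R, D) = -5 (g(R, D) = -4 - 1 = -5)
I(G, d) = -5/2 (I(G, d) = (½)*(-5) = -5/2)
(8*(-2))*I(2, -5) = (8*(-2))*(-5/2) = -16*(-5/2) = 40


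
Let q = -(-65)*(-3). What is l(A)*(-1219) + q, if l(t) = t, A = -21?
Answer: 25404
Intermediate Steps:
q = -195 (q = -65*3 = -195)
l(A)*(-1219) + q = -21*(-1219) - 195 = 25599 - 195 = 25404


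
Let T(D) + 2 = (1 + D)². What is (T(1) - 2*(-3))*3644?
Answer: 29152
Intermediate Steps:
T(D) = -2 + (1 + D)²
(T(1) - 2*(-3))*3644 = ((-2 + (1 + 1)²) - 2*(-3))*3644 = ((-2 + 2²) + 6)*3644 = ((-2 + 4) + 6)*3644 = (2 + 6)*3644 = 8*3644 = 29152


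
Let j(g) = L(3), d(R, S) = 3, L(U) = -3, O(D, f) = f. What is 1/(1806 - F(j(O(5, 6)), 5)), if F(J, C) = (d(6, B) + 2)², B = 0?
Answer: 1/1781 ≈ 0.00056148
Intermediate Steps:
j(g) = -3
F(J, C) = 25 (F(J, C) = (3 + 2)² = 5² = 25)
1/(1806 - F(j(O(5, 6)), 5)) = 1/(1806 - 1*25) = 1/(1806 - 25) = 1/1781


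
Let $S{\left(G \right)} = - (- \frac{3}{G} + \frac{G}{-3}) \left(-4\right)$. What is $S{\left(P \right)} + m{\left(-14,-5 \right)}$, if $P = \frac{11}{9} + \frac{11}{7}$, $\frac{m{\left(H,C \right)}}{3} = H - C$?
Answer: $- \frac{291229}{8316} \approx -35.02$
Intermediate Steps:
$m{\left(H,C \right)} = - 3 C + 3 H$ ($m{\left(H,C \right)} = 3 \left(H - C\right) = - 3 C + 3 H$)
$P = \frac{176}{63}$ ($P = 11 \cdot \frac{1}{9} + 11 \cdot \frac{1}{7} = \frac{11}{9} + \frac{11}{7} = \frac{176}{63} \approx 2.7937$)
$S{\left(G \right)} = - \frac{12}{G} - \frac{4 G}{3}$ ($S{\left(G \right)} = - (- \frac{3}{G} + G \left(- \frac{1}{3}\right)) \left(-4\right) = - (- \frac{3}{G} - \frac{G}{3}) \left(-4\right) = \left(\frac{3}{G} + \frac{G}{3}\right) \left(-4\right) = - \frac{12}{G} - \frac{4 G}{3}$)
$S{\left(P \right)} + m{\left(-14,-5 \right)} = \left(- \frac{12}{\frac{176}{63}} - \frac{704}{189}\right) + \left(\left(-3\right) \left(-5\right) + 3 \left(-14\right)\right) = \left(\left(-12\right) \frac{63}{176} - \frac{704}{189}\right) + \left(15 - 42\right) = \left(- \frac{189}{44} - \frac{704}{189}\right) - 27 = - \frac{66697}{8316} - 27 = - \frac{291229}{8316}$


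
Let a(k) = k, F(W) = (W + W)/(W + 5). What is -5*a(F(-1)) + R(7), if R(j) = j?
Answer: 19/2 ≈ 9.5000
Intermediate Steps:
F(W) = 2*W/(5 + W) (F(W) = (2*W)/(5 + W) = 2*W/(5 + W))
-5*a(F(-1)) + R(7) = -10*(-1)/(5 - 1) + 7 = -10*(-1)/4 + 7 = -5*(-½) + 7 = 5/2 + 7 = 19/2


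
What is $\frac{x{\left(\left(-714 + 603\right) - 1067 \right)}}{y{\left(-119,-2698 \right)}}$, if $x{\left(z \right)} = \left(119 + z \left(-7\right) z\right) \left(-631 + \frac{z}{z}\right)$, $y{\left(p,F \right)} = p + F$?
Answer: $- \frac{679956830}{313} \approx -2.1724 \cdot 10^{6}$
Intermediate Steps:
$y{\left(p,F \right)} = F + p$
$x{\left(z \right)} = -74970 + 4410 z^{2}$ ($x{\left(z \right)} = \left(119 + - 7 z z\right) \left(-631 + 1\right) = \left(119 - 7 z^{2}\right) \left(-630\right) = -74970 + 4410 z^{2}$)
$\frac{x{\left(\left(-714 + 603\right) - 1067 \right)}}{y{\left(-119,-2698 \right)}} = \frac{-74970 + 4410 \left(\left(-714 + 603\right) - 1067\right)^{2}}{-2698 - 119} = \frac{-74970 + 4410 \left(-111 - 1067\right)^{2}}{-2817} = \left(-74970 + 4410 \left(-1178\right)^{2}\right) \left(- \frac{1}{2817}\right) = \left(-74970 + 4410 \cdot 1387684\right) \left(- \frac{1}{2817}\right) = \left(-74970 + 6119686440\right) \left(- \frac{1}{2817}\right) = 6119611470 \left(- \frac{1}{2817}\right) = - \frac{679956830}{313}$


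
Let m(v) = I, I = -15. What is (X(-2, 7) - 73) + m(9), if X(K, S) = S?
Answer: -81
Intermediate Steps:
m(v) = -15
(X(-2, 7) - 73) + m(9) = (7 - 73) - 15 = -66 - 15 = -81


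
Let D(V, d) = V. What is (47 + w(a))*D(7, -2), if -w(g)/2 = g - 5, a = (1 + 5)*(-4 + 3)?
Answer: 483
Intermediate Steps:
a = -6 (a = 6*(-1) = -6)
w(g) = 10 - 2*g (w(g) = -2*(g - 5) = -2*(-5 + g) = 10 - 2*g)
(47 + w(a))*D(7, -2) = (47 + (10 - 2*(-6)))*7 = (47 + (10 + 12))*7 = (47 + 22)*7 = 69*7 = 483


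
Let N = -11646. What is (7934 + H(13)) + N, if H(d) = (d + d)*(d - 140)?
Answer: -7014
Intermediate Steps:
H(d) = 2*d*(-140 + d) (H(d) = (2*d)*(-140 + d) = 2*d*(-140 + d))
(7934 + H(13)) + N = (7934 + 2*13*(-140 + 13)) - 11646 = (7934 + 2*13*(-127)) - 11646 = (7934 - 3302) - 11646 = 4632 - 11646 = -7014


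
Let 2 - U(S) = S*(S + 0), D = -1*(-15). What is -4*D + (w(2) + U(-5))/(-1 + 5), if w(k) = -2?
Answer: -265/4 ≈ -66.250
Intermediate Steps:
D = 15
U(S) = 2 - S² (U(S) = 2 - S*(S + 0) = 2 - S*S = 2 - S²)
-4*D + (w(2) + U(-5))/(-1 + 5) = -4*15 + (-2 + (2 - 1*(-5)²))/(-1 + 5) = -60 + (-2 + (2 - 1*25))/4 = -60 + (-2 + (2 - 25))*(¼) = -60 + (-2 - 23)*(¼) = -60 - 25*¼ = -60 - 25/4 = -265/4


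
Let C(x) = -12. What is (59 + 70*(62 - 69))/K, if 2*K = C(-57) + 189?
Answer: -862/177 ≈ -4.8701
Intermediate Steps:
K = 177/2 (K = (-12 + 189)/2 = (½)*177 = 177/2 ≈ 88.500)
(59 + 70*(62 - 69))/K = (59 + 70*(62 - 69))/(177/2) = (59 + 70*(-7))*(2/177) = (59 - 490)*(2/177) = -431*2/177 = -862/177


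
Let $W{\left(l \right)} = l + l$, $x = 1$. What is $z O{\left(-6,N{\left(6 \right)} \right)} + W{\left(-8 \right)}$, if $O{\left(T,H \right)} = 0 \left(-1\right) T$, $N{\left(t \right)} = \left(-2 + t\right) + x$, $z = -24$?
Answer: $-16$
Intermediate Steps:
$N{\left(t \right)} = -1 + t$ ($N{\left(t \right)} = \left(-2 + t\right) + 1 = -1 + t$)
$O{\left(T,H \right)} = 0$ ($O{\left(T,H \right)} = 0 T = 0$)
$W{\left(l \right)} = 2 l$
$z O{\left(-6,N{\left(6 \right)} \right)} + W{\left(-8 \right)} = \left(-24\right) 0 + 2 \left(-8\right) = 0 - 16 = -16$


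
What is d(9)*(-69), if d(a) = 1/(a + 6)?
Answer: -23/5 ≈ -4.6000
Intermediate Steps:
d(a) = 1/(6 + a)
d(9)*(-69) = -69/(6 + 9) = -69/15 = (1/15)*(-69) = -23/5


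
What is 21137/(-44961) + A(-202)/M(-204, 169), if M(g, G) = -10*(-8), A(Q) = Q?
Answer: -5386541/1798440 ≈ -2.9951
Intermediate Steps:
M(g, G) = 80
21137/(-44961) + A(-202)/M(-204, 169) = 21137/(-44961) - 202/80 = 21137*(-1/44961) - 202*1/80 = -21137/44961 - 101/40 = -5386541/1798440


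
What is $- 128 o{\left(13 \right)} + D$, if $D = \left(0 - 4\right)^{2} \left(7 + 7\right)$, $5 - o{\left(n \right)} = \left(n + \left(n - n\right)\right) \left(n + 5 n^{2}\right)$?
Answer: $1427296$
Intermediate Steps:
$o{\left(n \right)} = 5 - n \left(n + 5 n^{2}\right)$ ($o{\left(n \right)} = 5 - \left(n + \left(n - n\right)\right) \left(n + 5 n^{2}\right) = 5 - \left(n + 0\right) \left(n + 5 n^{2}\right) = 5 - n \left(n + 5 n^{2}\right)$)
$D = 224$ ($D = \left(-4\right)^{2} \cdot 14 = 16 \cdot 14 = 224$)
$- 128 o{\left(13 \right)} + D = - 128 \left(5 - 13^{2} - 5 \cdot 13^{3}\right) + 224 = - 128 \left(5 - 169 - 10985\right) + 224 = \left(-128\right) \left(-11149\right) + 224 = 1427072 + 224 = 1427296$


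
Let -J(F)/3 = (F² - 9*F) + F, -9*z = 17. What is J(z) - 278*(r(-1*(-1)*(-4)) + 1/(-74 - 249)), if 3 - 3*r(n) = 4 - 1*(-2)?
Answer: 1943245/8721 ≈ 222.82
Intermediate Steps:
z = -17/9 (z = -⅑*17 = -17/9 ≈ -1.8889)
r(n) = -1 (r(n) = 1 - (4 - 1*(-2))/3 = 1 - (4 + 2)/3 = 1 - ⅓*6 = 1 - 2 = -1)
J(F) = -3*F² + 24*F (J(F) = -3*((F² - 9*F) + F) = -3*(F² - 8*F) = -3*F² + 24*F)
J(z) - 278*(r(-1*(-1)*(-4)) + 1/(-74 - 249)) = 3*(-17/9)*(8 - 1*(-17/9)) - 278*(-1 + 1/(-74 - 249)) = 3*(-17/9)*(8 + 17/9) - 278*(-1 + 1/(-323)) = 3*(-17/9)*(89/9) - 278*(-1 - 1/323) = -1513/27 - 278*(-324/323) = -1513/27 + 90072/323 = 1943245/8721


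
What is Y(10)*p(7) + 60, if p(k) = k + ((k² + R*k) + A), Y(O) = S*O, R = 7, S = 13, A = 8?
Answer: 14750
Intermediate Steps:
Y(O) = 13*O
p(k) = 8 + k² + 8*k (p(k) = k + ((k² + 7*k) + 8) = k + (8 + k² + 7*k) = 8 + k² + 8*k)
Y(10)*p(7) + 60 = (13*10)*(8 + 7² + 8*7) + 60 = 130*(8 + 49 + 56) + 60 = 130*113 + 60 = 14690 + 60 = 14750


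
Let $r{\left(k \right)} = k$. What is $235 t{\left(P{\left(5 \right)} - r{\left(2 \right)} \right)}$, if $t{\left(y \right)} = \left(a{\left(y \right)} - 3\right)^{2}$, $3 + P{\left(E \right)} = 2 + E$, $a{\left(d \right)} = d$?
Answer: $235$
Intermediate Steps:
$P{\left(E \right)} = -1 + E$ ($P{\left(E \right)} = -3 + \left(2 + E\right) = -1 + E$)
$t{\left(y \right)} = \left(-3 + y\right)^{2}$ ($t{\left(y \right)} = \left(y - 3\right)^{2} = \left(-3 + y\right)^{2}$)
$235 t{\left(P{\left(5 \right)} - r{\left(2 \right)} \right)} = 235 \left(-3 + \left(\left(-1 + 5\right) - 2\right)\right)^{2} = 235 \left(-3 + \left(4 - 2\right)\right)^{2} = 235 \left(-3 + 2\right)^{2} = 235 \left(-1\right)^{2} = 235 \cdot 1 = 235$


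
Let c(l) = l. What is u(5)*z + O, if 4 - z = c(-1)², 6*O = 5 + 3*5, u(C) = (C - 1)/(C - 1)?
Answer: 19/3 ≈ 6.3333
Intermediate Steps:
u(C) = 1 (u(C) = (-1 + C)/(-1 + C) = 1)
O = 10/3 (O = (5 + 3*5)/6 = (5 + 15)/6 = (⅙)*20 = 10/3 ≈ 3.3333)
z = 3 (z = 4 - 1*(-1)² = 4 - 1*1 = 4 - 1 = 3)
u(5)*z + O = 1*3 + 10/3 = 3 + 10/3 = 19/3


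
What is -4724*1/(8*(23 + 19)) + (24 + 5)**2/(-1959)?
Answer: -794741/54852 ≈ -14.489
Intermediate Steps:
-4724*1/(8*(23 + 19)) + (24 + 5)**2/(-1959) = -4724/(8*42) + 29**2*(-1/1959) = -4724/336 + 841*(-1/1959) = -4724*1/336 - 841/1959 = -1181/84 - 841/1959 = -794741/54852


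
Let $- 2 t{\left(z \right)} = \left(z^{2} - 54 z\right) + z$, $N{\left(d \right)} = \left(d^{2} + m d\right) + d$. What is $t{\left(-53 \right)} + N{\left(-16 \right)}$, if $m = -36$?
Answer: $-1993$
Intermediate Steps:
$N{\left(d \right)} = d^{2} - 35 d$ ($N{\left(d \right)} = \left(d^{2} - 36 d\right) + d = d^{2} - 35 d$)
$t{\left(z \right)} = - \frac{z^{2}}{2} + \frac{53 z}{2}$ ($t{\left(z \right)} = - \frac{\left(z^{2} - 54 z\right) + z}{2} = - \frac{z^{2} - 53 z}{2} = - \frac{z^{2}}{2} + \frac{53 z}{2}$)
$t{\left(-53 \right)} + N{\left(-16 \right)} = \frac{1}{2} \left(-53\right) \left(53 - -53\right) - 16 \left(-35 - 16\right) = \frac{1}{2} \left(-53\right) \left(53 + 53\right) - -816 = \frac{1}{2} \left(-53\right) 106 + 816 = -2809 + 816 = -1993$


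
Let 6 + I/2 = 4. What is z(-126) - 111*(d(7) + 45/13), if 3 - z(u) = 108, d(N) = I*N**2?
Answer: 276468/13 ≈ 21267.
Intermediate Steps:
I = -4 (I = -12 + 2*4 = -12 + 8 = -4)
d(N) = -4*N**2
z(u) = -105 (z(u) = 3 - 1*108 = 3 - 108 = -105)
z(-126) - 111*(d(7) + 45/13) = -105 - 111*(-4*7**2 + 45/13) = -105 - 111*(-4*49 + 45*(1/13)) = -105 - 111*(-196 + 45/13) = -105 - 111*(-2503)/13 = -105 - 1*(-277833/13) = -105 + 277833/13 = 276468/13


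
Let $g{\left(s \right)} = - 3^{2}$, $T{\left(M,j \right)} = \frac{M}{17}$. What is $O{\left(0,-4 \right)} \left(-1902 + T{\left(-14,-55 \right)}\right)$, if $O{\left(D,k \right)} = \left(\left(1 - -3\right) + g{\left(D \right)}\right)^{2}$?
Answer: $- \frac{808700}{17} \approx -47571.0$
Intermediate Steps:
$T{\left(M,j \right)} = \frac{M}{17}$ ($T{\left(M,j \right)} = M \frac{1}{17} = \frac{M}{17}$)
$g{\left(s \right)} = -9$ ($g{\left(s \right)} = \left(-1\right) 9 = -9$)
$O{\left(D,k \right)} = 25$ ($O{\left(D,k \right)} = \left(\left(1 - -3\right) - 9\right)^{2} = \left(\left(1 + 3\right) - 9\right)^{2} = \left(4 - 9\right)^{2} = \left(-5\right)^{2} = 25$)
$O{\left(0,-4 \right)} \left(-1902 + T{\left(-14,-55 \right)}\right) = 25 \left(-1902 + \frac{1}{17} \left(-14\right)\right) = 25 \left(-1902 - \frac{14}{17}\right) = 25 \left(- \frac{32348}{17}\right) = - \frac{808700}{17}$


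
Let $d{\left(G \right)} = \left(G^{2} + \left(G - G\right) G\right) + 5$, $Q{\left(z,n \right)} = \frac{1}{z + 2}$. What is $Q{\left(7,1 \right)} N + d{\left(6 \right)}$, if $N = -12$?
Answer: $\frac{119}{3} \approx 39.667$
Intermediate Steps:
$Q{\left(z,n \right)} = \frac{1}{2 + z}$
$d{\left(G \right)} = 5 + G^{2}$ ($d{\left(G \right)} = \left(G^{2} + 0 G\right) + 5 = \left(G^{2} + 0\right) + 5 = G^{2} + 5 = 5 + G^{2}$)
$Q{\left(7,1 \right)} N + d{\left(6 \right)} = \frac{1}{2 + 7} \left(-12\right) + \left(5 + 6^{2}\right) = \frac{1}{9} \left(-12\right) + \left(5 + 36\right) = \frac{1}{9} \left(-12\right) + 41 = - \frac{4}{3} + 41 = \frac{119}{3}$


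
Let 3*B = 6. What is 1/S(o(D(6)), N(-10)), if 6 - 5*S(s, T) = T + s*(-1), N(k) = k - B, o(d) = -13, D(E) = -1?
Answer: 1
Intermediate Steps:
B = 2 (B = (⅓)*6 = 2)
N(k) = -2 + k (N(k) = k - 1*2 = k - 2 = -2 + k)
S(s, T) = 6/5 - T/5 + s/5 (S(s, T) = 6/5 - (T + s*(-1))/5 = 6/5 - (T - s)/5 = 6/5 + (-T/5 + s/5) = 6/5 - T/5 + s/5)
1/S(o(D(6)), N(-10)) = 1/(6/5 - (-2 - 10)/5 + (⅕)*(-13)) = 1/(6/5 - ⅕*(-12) - 13/5) = 1/(6/5 + 12/5 - 13/5) = 1/1 = 1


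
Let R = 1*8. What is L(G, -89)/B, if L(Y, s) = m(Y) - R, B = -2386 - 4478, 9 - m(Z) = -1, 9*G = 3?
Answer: -1/3432 ≈ -0.00029138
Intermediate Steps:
G = ⅓ (G = (⅑)*3 = ⅓ ≈ 0.33333)
m(Z) = 10 (m(Z) = 9 - 1*(-1) = 9 + 1 = 10)
R = 8
B = -6864
L(Y, s) = 2 (L(Y, s) = 10 - 1*8 = 10 - 8 = 2)
L(G, -89)/B = 2/(-6864) = 2*(-1/6864) = -1/3432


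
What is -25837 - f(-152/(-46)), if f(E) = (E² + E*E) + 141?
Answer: -13753914/529 ≈ -26000.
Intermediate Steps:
f(E) = 141 + 2*E² (f(E) = (E² + E²) + 141 = 2*E² + 141 = 141 + 2*E²)
-25837 - f(-152/(-46)) = -25837 - (141 + 2*(-152/(-46))²) = -25837 - (141 + 2*(-152*(-1/46))²) = -25837 - (141 + 2*(76/23)²) = -25837 - (141 + 2*(5776/529)) = -25837 - (141 + 11552/529) = -25837 - 1*86141/529 = -25837 - 86141/529 = -13753914/529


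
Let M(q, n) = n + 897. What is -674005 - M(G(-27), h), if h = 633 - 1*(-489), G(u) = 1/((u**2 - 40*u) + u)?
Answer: -676024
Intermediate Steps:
G(u) = 1/(u**2 - 39*u)
h = 1122 (h = 633 + 489 = 1122)
M(q, n) = 897 + n
-674005 - M(G(-27), h) = -674005 - (897 + 1122) = -674005 - 1*2019 = -674005 - 2019 = -676024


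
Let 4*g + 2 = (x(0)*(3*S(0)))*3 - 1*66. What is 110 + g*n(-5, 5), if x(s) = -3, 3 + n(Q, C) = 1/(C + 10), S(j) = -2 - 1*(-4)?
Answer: 2992/15 ≈ 199.47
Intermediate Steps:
S(j) = 2 (S(j) = -2 + 4 = 2)
n(Q, C) = -3 + 1/(10 + C) (n(Q, C) = -3 + 1/(C + 10) = -3 + 1/(10 + C))
g = -61/2 (g = -½ + (-9*2*3 - 1*66)/4 = -½ + (-3*6*3 - 66)/4 = -½ + (-18*3 - 66)/4 = -½ + (-54 - 66)/4 = -½ + (¼)*(-120) = -½ - 30 = -61/2 ≈ -30.500)
110 + g*n(-5, 5) = 110 - 61*(-29 - 3*5)/(2*(10 + 5)) = 110 - 61*(-29 - 15)/(2*15) = 110 - 61*(-44)/30 = 110 - 61/2*(-44/15) = 110 + 1342/15 = 2992/15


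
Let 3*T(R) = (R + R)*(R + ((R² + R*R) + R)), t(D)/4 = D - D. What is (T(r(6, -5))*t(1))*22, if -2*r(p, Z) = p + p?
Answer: 0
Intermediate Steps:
r(p, Z) = -p (r(p, Z) = -(p + p)/2 = -p)
t(D) = 0 (t(D) = 4*(D - D) = 4*0 = 0)
T(R) = 2*R*(2*R + 2*R²)/3 (T(R) = ((R + R)*(R + ((R² + R*R) + R)))/3 = ((2*R)*(R + ((R² + R²) + R)))/3 = ((2*R)*(R + (2*R² + R)))/3 = ((2*R)*(R + (R + 2*R²)))/3 = ((2*R)*(2*R + 2*R²))/3 = (2*R*(2*R + 2*R²))/3 = 2*R*(2*R + 2*R²)/3)
(T(r(6, -5))*t(1))*22 = ((4*(-1*6)²*(1 - 1*6)/3)*0)*22 = (((4/3)*(-6)²*(1 - 6))*0)*22 = (((4/3)*36*(-5))*0)*22 = -240*0*22 = 0*22 = 0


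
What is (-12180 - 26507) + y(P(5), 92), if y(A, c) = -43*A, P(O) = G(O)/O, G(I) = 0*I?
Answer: -38687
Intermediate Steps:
G(I) = 0
P(O) = 0 (P(O) = 0/O = 0)
(-12180 - 26507) + y(P(5), 92) = (-12180 - 26507) - 43*0 = -38687 + 0 = -38687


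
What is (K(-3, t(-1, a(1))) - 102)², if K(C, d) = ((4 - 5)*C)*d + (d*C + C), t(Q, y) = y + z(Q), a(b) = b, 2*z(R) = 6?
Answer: 11025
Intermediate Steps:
z(R) = 3 (z(R) = (½)*6 = 3)
t(Q, y) = 3 + y (t(Q, y) = y + 3 = 3 + y)
K(C, d) = C (K(C, d) = (-C)*d + (C*d + C) = -C*d + (C + C*d) = C)
(K(-3, t(-1, a(1))) - 102)² = (-3 - 102)² = (-105)² = 11025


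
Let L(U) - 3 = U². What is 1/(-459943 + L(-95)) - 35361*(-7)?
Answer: 111613637204/450915 ≈ 2.4753e+5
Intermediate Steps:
L(U) = 3 + U²
1/(-459943 + L(-95)) - 35361*(-7) = 1/(-459943 + (3 + (-95)²)) - 35361*(-7) = 1/(-459943 + (3 + 9025)) + 247527 = 1/(-459943 + 9028) + 247527 = 1/(-450915) + 247527 = -1/450915 + 247527 = 111613637204/450915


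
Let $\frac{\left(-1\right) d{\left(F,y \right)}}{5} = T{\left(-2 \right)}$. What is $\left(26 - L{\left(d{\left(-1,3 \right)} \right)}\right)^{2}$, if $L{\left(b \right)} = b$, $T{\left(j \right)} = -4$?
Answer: $36$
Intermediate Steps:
$d{\left(F,y \right)} = 20$ ($d{\left(F,y \right)} = \left(-5\right) \left(-4\right) = 20$)
$\left(26 - L{\left(d{\left(-1,3 \right)} \right)}\right)^{2} = \left(26 - 20\right)^{2} = 6^{2} = 36$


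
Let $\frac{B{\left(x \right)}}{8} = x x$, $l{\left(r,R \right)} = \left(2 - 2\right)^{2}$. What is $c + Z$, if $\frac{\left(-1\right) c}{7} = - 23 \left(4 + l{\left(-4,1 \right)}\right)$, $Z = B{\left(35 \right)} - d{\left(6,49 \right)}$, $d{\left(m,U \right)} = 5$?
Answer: $10439$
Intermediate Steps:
$l{\left(r,R \right)} = 0$ ($l{\left(r,R \right)} = 0^{2} = 0$)
$B{\left(x \right)} = 8 x^{2}$ ($B{\left(x \right)} = 8 x x = 8 x^{2}$)
$Z = 9795$ ($Z = 8 \cdot 35^{2} - 5 = 8 \cdot 1225 - 5 = 9800 - 5 = 9795$)
$c = 644$ ($c = - 7 \left(- 23 \left(4 + 0\right)\right) = - 7 \left(\left(-23\right) 4\right) = \left(-7\right) \left(-92\right) = 644$)
$c + Z = 644 + 9795 = 10439$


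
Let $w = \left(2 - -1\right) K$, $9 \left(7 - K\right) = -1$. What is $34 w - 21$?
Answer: $\frac{2113}{3} \approx 704.33$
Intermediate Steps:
$K = \frac{64}{9}$ ($K = 7 - - \frac{1}{9} = 7 + \frac{1}{9} = \frac{64}{9} \approx 7.1111$)
$w = \frac{64}{3}$ ($w = \left(2 - -1\right) \frac{64}{9} = \left(2 + 1\right) \frac{64}{9} = 3 \cdot \frac{64}{9} = \frac{64}{3} \approx 21.333$)
$34 w - 21 = 34 \cdot \frac{64}{3} - 21 = \frac{2176}{3} - 21 = \frac{2113}{3}$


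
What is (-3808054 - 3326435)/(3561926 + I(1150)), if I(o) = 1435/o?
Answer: -546977490/273081089 ≈ -2.0030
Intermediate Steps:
(-3808054 - 3326435)/(3561926 + I(1150)) = (-3808054 - 3326435)/(3561926 + 1435/1150) = -7134489/(3561926 + 1435*(1/1150)) = -7134489/(3561926 + 287/230) = -7134489/819243267/230 = -7134489*230/819243267 = -546977490/273081089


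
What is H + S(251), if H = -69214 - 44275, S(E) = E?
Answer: -113238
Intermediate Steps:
H = -113489
H + S(251) = -113489 + 251 = -113238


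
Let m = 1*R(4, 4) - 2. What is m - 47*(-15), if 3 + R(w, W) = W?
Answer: 704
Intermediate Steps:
R(w, W) = -3 + W
m = -1 (m = 1*(-3 + 4) - 2 = 1*1 - 2 = 1 - 2 = -1)
m - 47*(-15) = -1 - 47*(-15) = -1 + 705 = 704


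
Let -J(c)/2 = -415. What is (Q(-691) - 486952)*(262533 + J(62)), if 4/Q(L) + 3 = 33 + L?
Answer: -84770038313188/661 ≈ -1.2825e+11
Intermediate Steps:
J(c) = 830 (J(c) = -2*(-415) = 830)
Q(L) = 4/(30 + L) (Q(L) = 4/(-3 + (33 + L)) = 4/(30 + L))
(Q(-691) - 486952)*(262533 + J(62)) = (4/(30 - 691) - 486952)*(262533 + 830) = (4/(-661) - 486952)*263363 = (4*(-1/661) - 486952)*263363 = (-4/661 - 486952)*263363 = -321875276/661*263363 = -84770038313188/661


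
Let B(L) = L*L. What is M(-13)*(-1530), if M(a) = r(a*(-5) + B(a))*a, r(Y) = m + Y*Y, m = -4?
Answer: 1089017280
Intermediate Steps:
B(L) = L²
r(Y) = -4 + Y² (r(Y) = -4 + Y*Y = -4 + Y²)
M(a) = a*(-4 + (a² - 5*a)²) (M(a) = (-4 + (a*(-5) + a²)²)*a = (-4 + (-5*a + a²)²)*a = (-4 + (a² - 5*a)²)*a = a*(-4 + (a² - 5*a)²))
M(-13)*(-1530) = -13*(-4 + (-13)²*(-5 - 13)²)*(-1530) = -13*(-4 + 169*(-18)²)*(-1530) = -13*(-4 + 169*324)*(-1530) = -13*(-4 + 54756)*(-1530) = -13*54752*(-1530) = -711776*(-1530) = 1089017280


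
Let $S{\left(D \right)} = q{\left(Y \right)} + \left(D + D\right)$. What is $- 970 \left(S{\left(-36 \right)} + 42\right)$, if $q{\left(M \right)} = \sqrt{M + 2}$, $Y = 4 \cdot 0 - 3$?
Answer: $29100 - 970 i \approx 29100.0 - 970.0 i$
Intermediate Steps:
$Y = -3$ ($Y = 0 - 3 = -3$)
$q{\left(M \right)} = \sqrt{2 + M}$
$S{\left(D \right)} = i + 2 D$ ($S{\left(D \right)} = \sqrt{2 - 3} + \left(D + D\right) = \sqrt{-1} + 2 D = i + 2 D$)
$- 970 \left(S{\left(-36 \right)} + 42\right) = - 970 \left(\left(i + 2 \left(-36\right)\right) + 42\right) = - 970 \left(\left(i - 72\right) + 42\right) = - 970 \left(\left(-72 + i\right) + 42\right) = - 970 \left(-30 + i\right) = 29100 - 970 i$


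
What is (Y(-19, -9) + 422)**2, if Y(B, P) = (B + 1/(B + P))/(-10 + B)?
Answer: 117784180809/659344 ≈ 1.7864e+5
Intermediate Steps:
Y(B, P) = (B + 1/(B + P))/(-10 + B)
(Y(-19, -9) + 422)**2 = ((1 + (-19)**2 - 19*(-9))/((-19)**2 - 10*(-19) - 10*(-9) - 19*(-9)) + 422)**2 = ((1 + 361 + 171)/(361 + 190 + 90 + 171) + 422)**2 = (533/812 + 422)**2 = (343197/812)**2 = 117784180809/659344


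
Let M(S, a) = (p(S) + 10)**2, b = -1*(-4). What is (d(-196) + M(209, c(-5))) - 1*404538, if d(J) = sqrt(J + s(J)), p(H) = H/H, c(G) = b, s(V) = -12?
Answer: -404417 + 4*I*sqrt(13) ≈ -4.0442e+5 + 14.422*I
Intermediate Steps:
b = 4
c(G) = 4
p(H) = 1
M(S, a) = 121 (M(S, a) = (1 + 10)**2 = 11**2 = 121)
d(J) = sqrt(-12 + J) (d(J) = sqrt(J - 12) = sqrt(-12 + J))
(d(-196) + M(209, c(-5))) - 1*404538 = (sqrt(-12 - 196) + 121) - 1*404538 = (sqrt(-208) + 121) - 404538 = (4*I*sqrt(13) + 121) - 404538 = (121 + 4*I*sqrt(13)) - 404538 = -404417 + 4*I*sqrt(13)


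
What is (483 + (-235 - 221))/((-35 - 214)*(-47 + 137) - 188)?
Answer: -27/22598 ≈ -0.0011948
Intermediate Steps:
(483 + (-235 - 221))/((-35 - 214)*(-47 + 137) - 188) = (483 - 456)/(-249*90 - 188) = 27/(-22410 - 188) = 27/(-22598) = 27*(-1/22598) = -27/22598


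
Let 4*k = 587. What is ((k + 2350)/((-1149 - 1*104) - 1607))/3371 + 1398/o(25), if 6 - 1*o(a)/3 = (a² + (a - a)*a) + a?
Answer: -4494341867/6208842640 ≈ -0.72386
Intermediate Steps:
k = 587/4 (k = (¼)*587 = 587/4 ≈ 146.75)
o(a) = 18 - 3*a - 3*a² (o(a) = 18 - 3*((a² + (a - a)*a) + a) = 18 - 3*((a² + 0*a) + a) = 18 - 3*((a² + 0) + a) = 18 - 3*(a² + a) = 18 - 3*(a + a²) = 18 + (-3*a - 3*a²) = 18 - 3*a - 3*a²)
((k + 2350)/((-1149 - 1*104) - 1607))/3371 + 1398/o(25) = ((587/4 + 2350)/((-1149 - 1*104) - 1607))/3371 + 1398/(18 - 3*25 - 3*25²) = (9987/(4*((-1149 - 104) - 1607)))*(1/3371) + 1398/(18 - 75 - 3*625) = (9987/(4*(-1253 - 1607)))*(1/3371) + 1398/(18 - 75 - 1875) = ((9987/4)/(-2860))*(1/3371) + 1398/(-1932) = ((9987/4)*(-1/2860))*(1/3371) + 1398*(-1/1932) = -9987/11440*1/3371 - 233/322 = -9987/38564240 - 233/322 = -4494341867/6208842640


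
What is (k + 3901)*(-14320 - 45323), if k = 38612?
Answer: -2535602859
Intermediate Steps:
(k + 3901)*(-14320 - 45323) = (38612 + 3901)*(-14320 - 45323) = 42513*(-59643) = -2535602859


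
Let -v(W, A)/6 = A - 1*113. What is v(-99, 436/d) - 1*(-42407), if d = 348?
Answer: 1249247/29 ≈ 43078.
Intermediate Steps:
v(W, A) = 678 - 6*A (v(W, A) = -6*(A - 1*113) = -6*(A - 113) = -6*(-113 + A) = 678 - 6*A)
v(-99, 436/d) - 1*(-42407) = (678 - 2616/348) - 1*(-42407) = (678 - 2616/348) + 42407 = (678 - 6*109/87) + 42407 = (678 - 218/29) + 42407 = 19444/29 + 42407 = 1249247/29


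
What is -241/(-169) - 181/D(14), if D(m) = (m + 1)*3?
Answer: -19744/7605 ≈ -2.5962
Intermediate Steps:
D(m) = 3 + 3*m (D(m) = (1 + m)*3 = 3 + 3*m)
-241/(-169) - 181/D(14) = -241/(-169) - 181/(3 + 3*14) = -241*(-1/169) - 181/(3 + 42) = 241/169 - 181/45 = -19744/7605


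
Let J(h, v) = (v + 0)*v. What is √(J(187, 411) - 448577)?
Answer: 2*I*√69914 ≈ 528.83*I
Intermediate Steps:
J(h, v) = v² (J(h, v) = v*v = v²)
√(J(187, 411) - 448577) = √(411² - 448577) = √(168921 - 448577) = √(-279656) = 2*I*√69914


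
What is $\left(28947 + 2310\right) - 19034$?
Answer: $12223$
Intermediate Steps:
$\left(28947 + 2310\right) - 19034 = 31257 - 19034 = 12223$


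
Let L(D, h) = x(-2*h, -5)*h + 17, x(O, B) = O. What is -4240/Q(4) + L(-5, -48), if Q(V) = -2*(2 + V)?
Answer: -12713/3 ≈ -4237.7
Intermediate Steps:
Q(V) = -4 - 2*V
L(D, h) = 17 - 2*h² (L(D, h) = (-2*h)*h + 17 = -2*h² + 17 = 17 - 2*h²)
-4240/Q(4) + L(-5, -48) = -4240/(-4 - 2*4) + (17 - 2*(-48)²) = -4240/(-4 - 8) + (17 - 2*2304) = -4240/(-12) + (17 - 4608) = -4240*(-1/12) - 4591 = 1060/3 - 4591 = -12713/3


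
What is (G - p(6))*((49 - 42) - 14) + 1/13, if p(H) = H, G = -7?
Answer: 1184/13 ≈ 91.077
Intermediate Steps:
(G - p(6))*((49 - 42) - 14) + 1/13 = (-7 - 1*6)*((49 - 42) - 14) + 1/13 = (-7 - 6)*(7 - 14) + 1/13 = -13*(-7) + 1/13 = 91 + 1/13 = 1184/13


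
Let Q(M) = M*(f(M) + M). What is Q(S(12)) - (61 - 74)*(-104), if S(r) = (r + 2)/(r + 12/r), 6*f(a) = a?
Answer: -684778/507 ≈ -1350.6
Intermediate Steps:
f(a) = a/6
S(r) = (2 + r)/(r + 12/r)
Q(M) = 7*M²/6 (Q(M) = M*(M/6 + M) = M*(7*M/6) = 7*M²/6)
Q(S(12)) - (61 - 74)*(-104) = 7*(12*(2 + 12)/(12 + 12²))²/6 - (61 - 74)*(-104) = 7*(12*14/(12 + 144))²/6 - (-13)*(-104) = 7*(12*14/156)²/6 - 1*1352 = 7*(12*(1/156)*14)²/6 - 1352 = 7*(14/13)²/6 - 1352 = (7/6)*(196/169) - 1352 = 686/507 - 1352 = -684778/507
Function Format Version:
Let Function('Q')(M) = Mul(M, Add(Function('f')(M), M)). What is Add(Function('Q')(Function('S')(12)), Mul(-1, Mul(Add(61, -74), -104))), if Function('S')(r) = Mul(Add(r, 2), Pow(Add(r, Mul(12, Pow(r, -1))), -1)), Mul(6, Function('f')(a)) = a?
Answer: Rational(-684778, 507) ≈ -1350.6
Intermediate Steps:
Function('f')(a) = Mul(Rational(1, 6), a)
Function('S')(r) = Mul(Pow(Add(r, Mul(12, Pow(r, -1))), -1), Add(2, r)) (Function('S')(r) = Mul(Add(2, r), Pow(Add(r, Mul(12, Pow(r, -1))), -1)) = Mul(Pow(Add(r, Mul(12, Pow(r, -1))), -1), Add(2, r)))
Function('Q')(M) = Mul(Rational(7, 6), Pow(M, 2)) (Function('Q')(M) = Mul(M, Add(Mul(Rational(1, 6), M), M)) = Mul(M, Mul(Rational(7, 6), M)) = Mul(Rational(7, 6), Pow(M, 2)))
Add(Function('Q')(Function('S')(12)), Mul(-1, Mul(Add(61, -74), -104))) = Add(Mul(Rational(7, 6), Pow(Mul(12, Pow(Add(12, Pow(12, 2)), -1), Add(2, 12)), 2)), Mul(-1, Mul(Add(61, -74), -104))) = Add(Mul(Rational(7, 6), Pow(Mul(12, Pow(Add(12, 144), -1), 14), 2)), Mul(-1, Mul(-13, -104))) = Add(Mul(Rational(7, 6), Pow(Mul(12, Pow(156, -1), 14), 2)), Mul(-1, 1352)) = Add(Mul(Rational(7, 6), Pow(Mul(12, Rational(1, 156), 14), 2)), -1352) = Add(Mul(Rational(7, 6), Pow(Rational(14, 13), 2)), -1352) = Add(Mul(Rational(7, 6), Rational(196, 169)), -1352) = Add(Rational(686, 507), -1352) = Rational(-684778, 507)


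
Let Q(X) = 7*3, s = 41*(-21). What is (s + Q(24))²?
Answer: 705600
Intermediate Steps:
s = -861
Q(X) = 21
(s + Q(24))² = (-861 + 21)² = (-840)² = 705600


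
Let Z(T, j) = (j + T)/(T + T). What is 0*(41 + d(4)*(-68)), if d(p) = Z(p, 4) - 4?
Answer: 0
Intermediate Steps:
Z(T, j) = (T + j)/(2*T) (Z(T, j) = (T + j)/((2*T)) = (T + j)*(1/(2*T)) = (T + j)/(2*T))
d(p) = -4 + (4 + p)/(2*p) (d(p) = (p + 4)/(2*p) - 4 = (4 + p)/(2*p) - 4 = -4 + (4 + p)/(2*p))
0*(41 + d(4)*(-68)) = 0*(41 + (-7/2 + 2/4)*(-68)) = 0*(41 + (-7/2 + 2*(¼))*(-68)) = 0*(41 + (-7/2 + ½)*(-68)) = 0*(41 - 3*(-68)) = 0*(41 + 204) = 0*245 = 0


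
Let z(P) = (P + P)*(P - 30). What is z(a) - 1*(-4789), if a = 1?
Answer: 4731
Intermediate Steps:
z(P) = 2*P*(-30 + P) (z(P) = (2*P)*(-30 + P) = 2*P*(-30 + P))
z(a) - 1*(-4789) = 2*1*(-30 + 1) - 1*(-4789) = 2*1*(-29) + 4789 = -58 + 4789 = 4731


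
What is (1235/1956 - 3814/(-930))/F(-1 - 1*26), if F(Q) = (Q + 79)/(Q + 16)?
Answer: -5260893/5255120 ≈ -1.0011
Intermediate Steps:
F(Q) = (79 + Q)/(16 + Q)
(1235/1956 - 3814/(-930))/F(-1 - 1*26) = (1235/1956 - 3814/(-930))/(((79 + (-1 - 1*26))/(16 + (-1 - 1*26)))) = (1235*(1/1956) - 3814*(-1/930))/(((79 + (-1 - 26))/(16 + (-1 - 26)))) = (1235/1956 + 1907/465)/(((79 - 27)/(16 - 27))) = 478263/(101060*((52/(-11)))) = 478263/(101060*((-1/11*52))) = 478263/(101060*(-52/11)) = (478263/101060)*(-11/52) = -5260893/5255120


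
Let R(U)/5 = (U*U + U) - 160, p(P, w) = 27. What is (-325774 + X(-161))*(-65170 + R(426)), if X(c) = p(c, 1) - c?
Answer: -274644814440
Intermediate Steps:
R(U) = -800 + 5*U + 5*U² (R(U) = 5*((U*U + U) - 160) = 5*((U² + U) - 160) = 5*((U + U²) - 160) = 5*(-160 + U + U²) = -800 + 5*U + 5*U²)
X(c) = 27 - c
(-325774 + X(-161))*(-65170 + R(426)) = (-325774 + (27 - 1*(-161)))*(-65170 + (-800 + 5*426 + 5*426²)) = (-325774 + (27 + 161))*(-65170 + (-800 + 2130 + 5*181476)) = (-325774 + 188)*(-65170 + (-800 + 2130 + 907380)) = -325586*(-65170 + 908710) = -325586*843540 = -274644814440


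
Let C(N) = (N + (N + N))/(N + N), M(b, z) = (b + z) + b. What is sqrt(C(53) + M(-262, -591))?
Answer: I*sqrt(4454)/2 ≈ 33.369*I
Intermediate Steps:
M(b, z) = z + 2*b
C(N) = 3/2 (C(N) = (N + 2*N)/((2*N)) = (3*N)*(1/(2*N)) = 3/2)
sqrt(C(53) + M(-262, -591)) = sqrt(3/2 + (-591 + 2*(-262))) = sqrt(3/2 + (-591 - 524)) = sqrt(3/2 - 1115) = sqrt(-2227/2) = I*sqrt(4454)/2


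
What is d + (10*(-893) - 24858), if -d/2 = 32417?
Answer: -98622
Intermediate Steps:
d = -64834 (d = -2*32417 = -64834)
d + (10*(-893) - 24858) = -64834 + (10*(-893) - 24858) = -64834 + (-8930 - 24858) = -64834 - 33788 = -98622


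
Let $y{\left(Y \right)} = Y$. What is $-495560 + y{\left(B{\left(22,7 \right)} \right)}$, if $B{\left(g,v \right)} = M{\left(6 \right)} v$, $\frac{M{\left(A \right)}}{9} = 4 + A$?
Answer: $-494930$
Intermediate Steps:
$M{\left(A \right)} = 36 + 9 A$ ($M{\left(A \right)} = 9 \left(4 + A\right) = 36 + 9 A$)
$B{\left(g,v \right)} = 90 v$ ($B{\left(g,v \right)} = \left(36 + 9 \cdot 6\right) v = \left(36 + 54\right) v = 90 v$)
$-495560 + y{\left(B{\left(22,7 \right)} \right)} = -495560 + 90 \cdot 7 = -495560 + 630 = -494930$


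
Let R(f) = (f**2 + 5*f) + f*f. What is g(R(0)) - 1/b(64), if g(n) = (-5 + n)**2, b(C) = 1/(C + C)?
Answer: -103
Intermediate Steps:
R(f) = 2*f**2 + 5*f (R(f) = (f**2 + 5*f) + f**2 = 2*f**2 + 5*f)
b(C) = 1/(2*C)
g(R(0)) - 1/b(64) = (-5 + 0*(5 + 2*0))**2 - 1/((1/2)/64) = (-5 + 0*(5 + 0))**2 - 1/((1/2)*(1/64)) = (-5 + 0*5)**2 - 1/1/128 = (-5 + 0)**2 - 1*128 = (-5)**2 - 128 = 25 - 128 = -103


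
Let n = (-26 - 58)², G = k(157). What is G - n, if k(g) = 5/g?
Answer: -1107787/157 ≈ -7056.0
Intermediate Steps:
G = 5/157 ≈ 0.031847
n = 7056 (n = (-84)² = 7056)
G - n = 5/157 - 1*7056 = 5/157 - 7056 = -1107787/157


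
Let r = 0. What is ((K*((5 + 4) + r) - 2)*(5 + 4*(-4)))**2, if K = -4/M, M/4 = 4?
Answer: 34969/16 ≈ 2185.6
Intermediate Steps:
M = 16 (M = 4*4 = 16)
K = -1/4 (K = -4/16 = -4*1/16 = -1/4 ≈ -0.25000)
((K*((5 + 4) + r) - 2)*(5 + 4*(-4)))**2 = ((-((5 + 4) + 0)/4 - 2)*(5 + 4*(-4)))**2 = ((-(9 + 0)/4 - 2)*(5 - 16))**2 = ((-1/4*9 - 2)*(-11))**2 = ((-9/4 - 2)*(-11))**2 = (-17/4*(-11))**2 = (187/4)**2 = 34969/16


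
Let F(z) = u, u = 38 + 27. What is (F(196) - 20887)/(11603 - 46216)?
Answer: 20822/34613 ≈ 0.60157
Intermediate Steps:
u = 65
F(z) = 65
(F(196) - 20887)/(11603 - 46216) = (65 - 20887)/(11603 - 46216) = -20822/(-34613) = -20822*(-1/34613) = 20822/34613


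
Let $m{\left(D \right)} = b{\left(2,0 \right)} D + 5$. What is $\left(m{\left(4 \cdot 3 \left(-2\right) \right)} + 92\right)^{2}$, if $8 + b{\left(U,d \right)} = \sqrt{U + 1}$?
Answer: $85249 - 13872 \sqrt{3} \approx 61222.0$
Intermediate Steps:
$b{\left(U,d \right)} = -8 + \sqrt{1 + U}$ ($b{\left(U,d \right)} = -8 + \sqrt{U + 1} = -8 + \sqrt{1 + U}$)
$m{\left(D \right)} = 5 + D \left(-8 + \sqrt{3}\right)$ ($m{\left(D \right)} = \left(-8 + \sqrt{1 + 2}\right) D + 5 = \left(-8 + \sqrt{3}\right) D + 5 = D \left(-8 + \sqrt{3}\right) + 5 = 5 + D \left(-8 + \sqrt{3}\right)$)
$\left(m{\left(4 \cdot 3 \left(-2\right) \right)} + 92\right)^{2} = \left(\left(5 - 4 \cdot 3 \left(-2\right) \left(8 - \sqrt{3}\right)\right) + 92\right)^{2} = \left(\left(5 - 12 \left(-2\right) \left(8 - \sqrt{3}\right)\right) + 92\right)^{2} = \left(\left(5 - - 24 \left(8 - \sqrt{3}\right)\right) + 92\right)^{2} = \left(\left(5 + \left(192 - 24 \sqrt{3}\right)\right) + 92\right)^{2} = \left(\left(197 - 24 \sqrt{3}\right) + 92\right)^{2} = \left(289 - 24 \sqrt{3}\right)^{2}$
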